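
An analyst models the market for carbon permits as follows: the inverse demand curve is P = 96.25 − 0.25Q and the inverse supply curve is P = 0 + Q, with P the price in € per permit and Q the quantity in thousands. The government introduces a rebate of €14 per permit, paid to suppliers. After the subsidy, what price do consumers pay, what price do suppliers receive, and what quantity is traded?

Inverting to Q(P) form: Qd = 385 − 4P; Qs = P.
Without the subsidy, 385 − 4P = P gives 5P = 385, so P* = €77 and Q* = 77.
With a per-unit subsidy paid to suppliers, each receives P + 14 per unit sold, so supply becomes Qs = (P + 14).
Solving gives Q = 88.2 with consumers paying €74.2 and suppliers receiving €88.2 (the €14 wedge).

Consumers pay €74.2; suppliers receive €88.2; quantity = 88.2.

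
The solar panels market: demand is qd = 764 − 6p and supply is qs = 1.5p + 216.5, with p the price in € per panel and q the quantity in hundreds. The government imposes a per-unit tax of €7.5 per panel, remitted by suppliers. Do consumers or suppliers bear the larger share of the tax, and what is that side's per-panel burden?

Without the tax, 764 − 6p = 1.5p + 216.5 gives 7.5p = 547.5, so p* = €73 and q* = 326.
With the tax collected from suppliers, supply shifts: qs = 1.5(p − 7.5) + 216.5.
Solving gives q = 317 with consumers paying €74.5 and suppliers receiving €67 (the €7.5 wedge).
Per-panel burden: consumers €1.5, suppliers €6.
Suppliers take the larger share because supply is less price-elastic here (demand slope 6 vs supply slope 1.5).
The less price-elastic side of the market bears the larger share of a per-unit tax.

Suppliers bear the larger share: €6 per panel.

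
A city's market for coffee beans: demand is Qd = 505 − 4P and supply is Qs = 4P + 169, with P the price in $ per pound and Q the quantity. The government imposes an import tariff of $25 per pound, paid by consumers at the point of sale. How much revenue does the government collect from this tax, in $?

Tax revenue = $7175.

Before the tax: set 505 − 4P = 4P + 169 → P* = $42, Q* = 337.
With the tax collected from consumers, demand (in seller-price terms) shifts: Qd = 505 − 4(P + 25).
New equilibrium: consumers pay $54.5, producers receive $29.5, Q = 287. (Wedge: Pb − Ps = 25.)
Revenue = t · Q = 25 · 287 = $7175.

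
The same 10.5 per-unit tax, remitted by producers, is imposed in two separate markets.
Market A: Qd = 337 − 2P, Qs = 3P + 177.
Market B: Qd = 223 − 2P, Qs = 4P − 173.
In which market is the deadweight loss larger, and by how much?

Market B, by 7.35.

Market A: pre-tax P* = 32, Q* = 273; post-tax Q = 260.4; deadweight loss = 66.15.
Market B: pre-tax P* = 66, Q* = 91; post-tax Q = 77; deadweight loss = 73.5.
Difference: 66.15 vs 73.5 → market B is larger by 7.35.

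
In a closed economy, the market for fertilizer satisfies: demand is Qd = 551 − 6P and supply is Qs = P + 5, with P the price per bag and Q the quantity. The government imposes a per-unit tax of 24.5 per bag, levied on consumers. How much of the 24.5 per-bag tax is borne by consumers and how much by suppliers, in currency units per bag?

Consumers bear 3.5 per bag; suppliers bear 21 per bag.

Before the tax: set 551 − 6P = P + 5 → P* = 78, Q* = 83.
With the tax collected from consumers, demand (in seller-price terms) shifts: Qd = 551 − 6(P + 24.5).
New equilibrium: consumers pay 81.5, suppliers receive 57, Q = 62. (Wedge: Pb − Ps = 24.5.)
Burden on consumers: 3.5; on suppliers: 21. (They sum to 24.5.)
The less price-elastic side of the market bears the larger share of a per-unit tax.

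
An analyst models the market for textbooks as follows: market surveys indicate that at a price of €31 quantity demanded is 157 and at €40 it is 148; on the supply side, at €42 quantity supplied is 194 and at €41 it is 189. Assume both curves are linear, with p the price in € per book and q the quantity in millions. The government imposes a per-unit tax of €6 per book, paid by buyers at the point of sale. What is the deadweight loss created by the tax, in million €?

Demand slope: (148 − 157)/(40 − 31) = -1, so qd = 188 − p.
Supply slope: (189 − 194)/(41 − 42) = 5, so qs = 5p − 16.
Before the tax: set 188 − p = 5p − 16 → p* = €34, q* = 154.
With the tax collected from buyers, demand (in seller-price terms) shifts: qd = 188 − (p + 6).
Solving gives q = 149 with buyers paying €39 and sellers receiving €33 (the €6 wedge).
Quantity falls by |ΔQ| = |154 − 149| = 5.
DWL = ½ · t · |ΔQ| = ½ · 6 · 5 = €15.

Deadweight loss = €15 million.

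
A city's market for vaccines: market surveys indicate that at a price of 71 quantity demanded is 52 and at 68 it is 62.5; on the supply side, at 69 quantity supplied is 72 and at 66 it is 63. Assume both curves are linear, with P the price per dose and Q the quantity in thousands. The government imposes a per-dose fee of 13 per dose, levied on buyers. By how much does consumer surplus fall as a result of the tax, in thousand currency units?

Consumer surplus falls by 333 thousand.

Demand slope: (62.5 − 52)/(68 − 71) = -3.5, so Qd = 300.5 − 3.5P.
Supply slope: (63 − 72)/(66 − 69) = 3, so Qs = 3P − 135.
Without the tax, 300.5 − 3.5P = 3P − 135 gives 6.5P = 435.5, so P* = 67 and Q* = 66.
With the tax collected from buyers, demand (in seller-price terms) shifts: Qd = 300.5 − 3.5(P + 13).
Solving gives Q = 45 with buyers paying 73 and suppliers receiving 60 (the 13 wedge).
ΔCS is the trapezoid between Q = 45 and Q = 66 of height 6: ½ · (66 + 45) · 6 = 333.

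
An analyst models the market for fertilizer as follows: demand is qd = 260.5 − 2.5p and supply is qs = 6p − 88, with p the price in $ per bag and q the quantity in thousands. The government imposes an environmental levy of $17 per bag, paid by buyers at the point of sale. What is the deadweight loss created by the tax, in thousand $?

Without the tax, 260.5 − 2.5p = 6p − 88 gives 8.5p = 348.5, so p* = $41 and q* = 158.
With the tax collected from buyers, demand (in seller-price terms) shifts: qd = 260.5 − 2.5(p + 17).
New equilibrium: buyers pay $53, suppliers receive $36, q = 128. (Wedge: pb − ps = 17.)
Quantity falls by |ΔQ| = |158 − 128| = 30.
DWL = ½ · t · |ΔQ| = ½ · 17 · 30 = $255.

Deadweight loss = $255 thousand.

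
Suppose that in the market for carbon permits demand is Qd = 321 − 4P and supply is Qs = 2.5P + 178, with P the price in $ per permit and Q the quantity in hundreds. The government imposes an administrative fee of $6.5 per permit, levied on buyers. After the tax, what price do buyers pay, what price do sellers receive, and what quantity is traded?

Before the tax: set 321 − 4P = 2.5P + 178 → P* = $22, Q* = 233.
With the tax collected from buyers, demand (in seller-price terms) shifts: Qd = 321 − 4(P + 6.5).
New equilibrium: buyers pay $24.5, sellers receive $18, Q = 223. (Wedge: Pb − Ps = 6.5.)

Buyers pay $24.5; sellers receive $18; quantity = 223.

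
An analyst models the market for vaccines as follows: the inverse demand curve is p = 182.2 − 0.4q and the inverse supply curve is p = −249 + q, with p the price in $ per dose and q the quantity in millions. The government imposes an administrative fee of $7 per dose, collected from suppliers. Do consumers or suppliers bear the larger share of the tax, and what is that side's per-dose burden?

Inverting to q(p) form: qd = 455.5 − 2.5p; qs = p + 249.
Before the tax: set 455.5 − 2.5p = p + 249 → p* = $59, q* = 308.
With the tax collected from suppliers, supply shifts: qs = (p − 7) + 249.
Solving gives q = 303 with consumers paying $61 and suppliers receiving $54 (the $7 wedge).
Per-dose burden: consumers $2, suppliers $5.
Suppliers take the larger share because supply is less price-elastic here (demand slope 2.5 vs supply slope 1).
The less price-elastic side of the market bears the larger share of a per-unit tax.

Suppliers bear the larger share: $5 per dose.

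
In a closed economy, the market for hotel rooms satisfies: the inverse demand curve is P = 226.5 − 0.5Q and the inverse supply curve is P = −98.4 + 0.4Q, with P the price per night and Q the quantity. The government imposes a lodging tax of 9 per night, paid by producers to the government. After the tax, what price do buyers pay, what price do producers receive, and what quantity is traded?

Buyers pay 51; producers receive 42; quantity = 351.

Rewrite in direct form: Qd = 453 − 2P and Qs = 2.5P + 246.
Before the tax: set 453 − 2P = 2.5P + 246 → P* = 46, Q* = 361.
With the tax collected from producers, supply shifts: Qs = 2.5(P − 9) + 246.
New equilibrium: buyers pay 51, producers receive 42, Q = 351. (Wedge: Pb − Ps = 9.)
The less price-elastic side of the market bears the larger share of a per-unit tax.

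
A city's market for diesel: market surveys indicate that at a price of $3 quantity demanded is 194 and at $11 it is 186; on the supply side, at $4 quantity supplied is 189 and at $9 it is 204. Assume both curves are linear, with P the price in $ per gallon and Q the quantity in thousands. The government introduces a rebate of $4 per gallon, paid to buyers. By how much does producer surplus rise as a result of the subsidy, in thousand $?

Demand slope: (186 − 194)/(11 − 3) = -1, so Qd = 197 − P.
Supply slope: (204 − 189)/(9 − 4) = 3, so Qs = 3P + 177.
Without the subsidy, 197 − P = 3P + 177 gives 4P = 20, so P* = $5 and Q* = 192.
With a per-unit subsidy paid to buyers, each effectively pays P − 4, so demand becomes Qd = 197 − (P − 4).
Solving gives Q = 195 with buyers paying $2 and sellers receiving $6 (the $4 wedge).
ΔPS is the trapezoid between Q = 195 and Q = 192 of height $1: ½ · (192 + 195) · 1 = $193.5.

Producer surplus rises by $193.5 thousand.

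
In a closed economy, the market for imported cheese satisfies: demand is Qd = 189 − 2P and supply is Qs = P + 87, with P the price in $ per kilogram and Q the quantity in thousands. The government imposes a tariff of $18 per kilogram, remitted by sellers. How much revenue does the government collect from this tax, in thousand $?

Tax revenue = $1962 thousand.

Before the tax: set 189 − 2P = P + 87 → P* = $34, Q* = 121.
With the tax collected from sellers, supply shifts: Qs = (P − 18) + 87.
New equilibrium: consumers pay $40, sellers receive $22, Q = 109. (Wedge: Pb − Ps = 18.)
Revenue = t · Q = 18 · 109 = $1962.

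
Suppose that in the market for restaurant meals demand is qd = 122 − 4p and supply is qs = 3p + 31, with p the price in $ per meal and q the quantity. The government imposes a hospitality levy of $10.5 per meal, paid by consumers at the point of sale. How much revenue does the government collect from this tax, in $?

Tax revenue = $546.

Before the tax: set 122 − 4p = 3p + 31 → p* = $13, q* = 70.
With the tax collected from consumers, demand (in seller-price terms) shifts: qd = 122 − 4(p + 10.5).
Solving gives q = 52 with consumers paying $17.5 and sellers receiving $7 (the $10.5 wedge).
Revenue = t · Q = 10.5 · 52 = $546.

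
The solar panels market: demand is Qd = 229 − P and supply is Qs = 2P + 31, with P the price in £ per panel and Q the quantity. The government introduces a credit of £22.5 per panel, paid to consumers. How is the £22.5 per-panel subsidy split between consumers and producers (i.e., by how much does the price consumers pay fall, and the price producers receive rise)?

Without the subsidy, 229 − P = 2P + 31 gives 3P = 198, so P* = £66 and Q* = 163.
With a per-unit subsidy paid to consumers, each effectively pays P − 22.5, so demand becomes Qd = 229 − (P − 22.5).
New equilibrium: consumers pay £51, producers receive £73.5, Q = 178. (Wedge: Pb − Ps = −22.5.)
Gain to consumers: £15; to producers: £7.5. (They sum to £22.5.)

Consumers gain £15 per panel; producers gain £7.5 per panel.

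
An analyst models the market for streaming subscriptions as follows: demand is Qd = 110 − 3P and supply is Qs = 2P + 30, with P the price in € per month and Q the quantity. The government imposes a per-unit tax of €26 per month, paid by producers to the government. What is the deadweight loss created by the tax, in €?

Before the tax: set 110 − 3P = 2P + 30 → P* = €16, Q* = 62.
With the tax collected from producers, supply shifts: Qs = 2(P − 26) + 30.
Solving gives Q = 30.8 with buyers paying €26.4 and producers receiving €0.4 (the €26 wedge).
Quantity falls by |ΔQ| = |62 − 30.8| = 31.2.
DWL = ½ · t · |ΔQ| = ½ · 26 · 31.2 = €405.6.

Deadweight loss = €405.6.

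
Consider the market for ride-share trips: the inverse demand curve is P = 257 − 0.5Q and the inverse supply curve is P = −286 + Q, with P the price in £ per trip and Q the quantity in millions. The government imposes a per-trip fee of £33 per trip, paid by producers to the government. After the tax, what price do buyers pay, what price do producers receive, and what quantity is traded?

Rewrite in direct form: Qd = 514 − 2P and Qs = P + 286.
Without the tax, 514 − 2P = P + 286 gives 3P = 228, so P* = £76 and Q* = 362.
With the tax collected from producers, supply shifts: Qs = (P − 33) + 286.
New equilibrium: buyers pay £87, producers receive £54, Q = 340. (Wedge: Pb − Ps = 33.)

Buyers pay £87; producers receive £54; quantity = 340.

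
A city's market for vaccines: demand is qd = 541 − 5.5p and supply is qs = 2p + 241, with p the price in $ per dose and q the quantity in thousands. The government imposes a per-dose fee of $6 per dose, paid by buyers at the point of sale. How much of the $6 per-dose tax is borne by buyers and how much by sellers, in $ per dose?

Buyers bear $1.6 per dose; sellers bear $4.4 per dose.

Before the tax: set 541 − 5.5p = 2p + 241 → p* = $40, q* = 321.
With the tax collected from buyers, demand (in seller-price terms) shifts: qd = 541 − 5.5(p + 6).
Solving gives q = 312.2 with buyers paying $41.6 and sellers receiving $35.6 (the $6 wedge).
Burden on buyers: $1.6; on sellers: $4.4. (They sum to $6.)
The less price-elastic side of the market bears the larger share of a per-unit tax.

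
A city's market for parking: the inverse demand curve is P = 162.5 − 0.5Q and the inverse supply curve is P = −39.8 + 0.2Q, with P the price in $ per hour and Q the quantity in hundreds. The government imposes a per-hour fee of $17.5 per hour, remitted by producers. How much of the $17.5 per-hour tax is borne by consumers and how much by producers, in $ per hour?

Consumers bear $12.5 per hour; producers bear $5 per hour.

Inverting to Q(P) form: Qd = 325 − 2P; Qs = 5P + 199.
Before the tax: set 325 − 2P = 5P + 199 → P* = $18, Q* = 289.
With the tax collected from producers, supply shifts: Qs = 5(P − 17.5) + 199.
New equilibrium: consumers pay $30.5, producers receive $13, Q = 264. (Wedge: Pb − Ps = 17.5.)
Burden on consumers: $12.5; on producers: $5. (They sum to $17.5.)
The less price-elastic side of the market bears the larger share of a per-unit tax.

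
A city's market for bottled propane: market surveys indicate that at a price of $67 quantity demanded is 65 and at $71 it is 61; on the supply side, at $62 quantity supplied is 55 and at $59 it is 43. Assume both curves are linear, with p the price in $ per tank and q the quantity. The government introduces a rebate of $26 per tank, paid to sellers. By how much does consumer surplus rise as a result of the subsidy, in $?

Consumer surplus rises by $1609.92.

Demand slope: (61 − 65)/(71 − 67) = -1, so qd = 132 − p.
Supply slope: (43 − 55)/(59 − 62) = 4, so qs = 4p − 193.
Before the subsidy: set 132 − p = 4p − 193 → p* = $65, q* = 67.
With a per-unit subsidy paid to sellers, each receives p + 26 per unit sold, so supply becomes qs = 4(p + 26) − 193.
New equilibrium: buyers pay $44.2, sellers receive $70.2, q = 87.8. (Wedge: pb − ps = −26.)
ΔCS is the trapezoid between Q = 87.8 and Q = 67 of height $20.8: ½ · (67 + 87.8) · 20.8 = $1609.92.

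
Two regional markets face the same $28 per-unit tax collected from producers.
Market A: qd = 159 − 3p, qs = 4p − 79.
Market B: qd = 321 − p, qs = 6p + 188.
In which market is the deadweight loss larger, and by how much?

Market A: pre-tax p* = $34, q* = 57; post-tax q = 9; deadweight loss = $672.
Market B: pre-tax p* = $19, q* = 302; post-tax q = 278; deadweight loss = $336.
Difference: $672 vs $336 → market A is larger by $336.

Market A, by $336.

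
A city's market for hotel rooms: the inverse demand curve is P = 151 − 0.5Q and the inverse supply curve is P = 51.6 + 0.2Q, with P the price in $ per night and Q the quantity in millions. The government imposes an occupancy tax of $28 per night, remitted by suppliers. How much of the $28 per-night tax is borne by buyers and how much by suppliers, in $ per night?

Buyers bear $20 per night; suppliers bear $8 per night.

Rewrite in direct form: Qd = 302 − 2P and Qs = 5P − 258.
Without the tax, 302 − 2P = 5P − 258 gives 7P = 560, so P* = $80 and Q* = 142.
With the tax collected from suppliers, supply shifts: Qs = 5(P − 28) − 258.
New equilibrium: buyers pay $100, suppliers receive $72, Q = 102. (Wedge: Pb − Ps = 28.)
Burden on buyers: $20; on suppliers: $8. (They sum to $28.)
The less price-elastic side of the market bears the larger share of a per-unit tax.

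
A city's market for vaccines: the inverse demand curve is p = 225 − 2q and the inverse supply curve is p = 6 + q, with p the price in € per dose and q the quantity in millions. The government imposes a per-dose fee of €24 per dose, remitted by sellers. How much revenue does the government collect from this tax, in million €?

Tax revenue = €1560 million.

Inverting to q(p) form: qd = 112.5 − 0.5p; qs = p − 6.
Before the tax: set 112.5 − 0.5p = p − 6 → p* = €79, q* = 73.
With the tax collected from sellers, supply shifts: qs = (p − 24) − 6.
Solving gives q = 65 with consumers paying €95 and sellers receiving €71 (the €24 wedge).
Revenue = t · Q = 24 · 65 = €1560.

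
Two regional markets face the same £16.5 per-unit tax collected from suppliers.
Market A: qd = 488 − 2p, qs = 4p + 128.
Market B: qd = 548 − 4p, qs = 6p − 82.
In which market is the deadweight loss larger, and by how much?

Market A: pre-tax p* = £60, q* = 368; post-tax q = 346; deadweight loss = £181.5.
Market B: pre-tax p* = £63, q* = 296; post-tax q = 256.4; deadweight loss = £326.7.
Difference: £181.5 vs £326.7 → market B is larger by £145.2.

Market B, by £145.2.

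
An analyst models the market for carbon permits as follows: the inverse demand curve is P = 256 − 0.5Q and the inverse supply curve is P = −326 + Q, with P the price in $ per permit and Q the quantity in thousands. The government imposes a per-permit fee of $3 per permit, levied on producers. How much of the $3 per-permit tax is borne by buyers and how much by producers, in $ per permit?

Buyers bear $1 per permit; producers bear $2 per permit.

Inverting to Q(P) form: Qd = 512 − 2P; Qs = P + 326.
Without the tax, 512 − 2P = P + 326 gives 3P = 186, so P* = $62 and Q* = 388.
With the tax collected from producers, supply shifts: Qs = (P − 3) + 326.
Solving gives Q = 386 with buyers paying $63 and producers receiving $60 (the $3 wedge).
Burden on buyers: $1; on producers: $2. (They sum to $3.)
The less price-elastic side of the market bears the larger share of a per-unit tax.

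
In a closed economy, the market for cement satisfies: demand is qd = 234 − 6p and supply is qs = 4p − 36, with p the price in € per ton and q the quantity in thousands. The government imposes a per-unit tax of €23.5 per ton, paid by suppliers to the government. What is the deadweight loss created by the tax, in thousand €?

Without the tax, 234 − 6p = 4p − 36 gives 10p = 270, so p* = €27 and q* = 72.
With the tax collected from suppliers, supply shifts: qs = 4(p − 23.5) − 36.
New equilibrium: consumers pay €36.4, suppliers receive €12.9, q = 15.6. (Wedge: pb − ps = 23.5.)
Quantity falls by |ΔQ| = |72 − 15.6| = 56.4.
DWL = ½ · t · |ΔQ| = ½ · 23.5 · 56.4 = €662.7.

Deadweight loss = €662.7 thousand.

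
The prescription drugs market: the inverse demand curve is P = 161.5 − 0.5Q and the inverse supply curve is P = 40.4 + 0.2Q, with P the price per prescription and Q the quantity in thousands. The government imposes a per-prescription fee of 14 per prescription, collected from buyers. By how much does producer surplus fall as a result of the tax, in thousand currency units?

Producer surplus falls by 652 thousand.

Inverting to Q(P) form: Qd = 323 − 2P; Qs = 5P − 202.
Before the tax: set 323 − 2P = 5P − 202 → P* = 75, Q* = 173.
With the tax collected from buyers, demand (in seller-price terms) shifts: Qd = 323 − 2(P + 14).
Solving gives Q = 153 with buyers paying 85 and suppliers receiving 71 (the 14 wedge).
ΔPS is the trapezoid between Q = 153 and Q = 173 of height 4: ½ · (173 + 153) · 4 = 652.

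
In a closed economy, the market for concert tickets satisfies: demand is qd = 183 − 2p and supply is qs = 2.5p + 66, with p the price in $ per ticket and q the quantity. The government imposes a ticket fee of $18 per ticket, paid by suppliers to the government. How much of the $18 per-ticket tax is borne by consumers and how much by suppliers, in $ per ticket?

Consumers bear $10 per ticket; suppliers bear $8 per ticket.

Before the tax: set 183 − 2p = 2.5p + 66 → p* = $26, q* = 131.
With the tax collected from suppliers, supply shifts: qs = 2.5(p − 18) + 66.
Solving gives q = 111 with consumers paying $36 and suppliers receiving $18 (the $18 wedge).
Burden on consumers: $10; on suppliers: $8. (They sum to $18.)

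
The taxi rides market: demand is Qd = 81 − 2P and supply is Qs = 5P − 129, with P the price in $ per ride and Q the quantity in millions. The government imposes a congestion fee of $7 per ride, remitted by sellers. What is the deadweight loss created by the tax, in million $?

Without the tax, 81 − 2P = 5P − 129 gives 7P = 210, so P* = $30 and Q* = 21.
With the tax collected from sellers, supply shifts: Qs = 5(P − 7) − 129.
Solving gives Q = 11 with buyers paying $35 and sellers receiving $28 (the $7 wedge).
Quantity falls by |ΔQ| = |21 − 11| = 10.
DWL = ½ · t · |ΔQ| = ½ · 7 · 10 = $35.

Deadweight loss = $35 million.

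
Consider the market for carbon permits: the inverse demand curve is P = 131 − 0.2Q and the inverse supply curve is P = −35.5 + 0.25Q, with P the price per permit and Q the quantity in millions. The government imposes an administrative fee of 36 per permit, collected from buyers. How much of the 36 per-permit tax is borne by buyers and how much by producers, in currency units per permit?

Buyers bear 16 per permit; producers bear 20 per permit.

Inverting to Q(P) form: Qd = 655 − 5P; Qs = 4P + 142.
Without the tax, 655 − 5P = 4P + 142 gives 9P = 513, so P* = 57 and Q* = 370.
With the tax collected from buyers, demand (in seller-price terms) shifts: Qd = 655 − 5(P + 36).
New equilibrium: buyers pay 73, producers receive 37, Q = 290. (Wedge: Pb − Ps = 36.)
Burden on buyers: 16; on producers: 20. (They sum to 36.)
The less price-elastic side of the market bears the larger share of a per-unit tax.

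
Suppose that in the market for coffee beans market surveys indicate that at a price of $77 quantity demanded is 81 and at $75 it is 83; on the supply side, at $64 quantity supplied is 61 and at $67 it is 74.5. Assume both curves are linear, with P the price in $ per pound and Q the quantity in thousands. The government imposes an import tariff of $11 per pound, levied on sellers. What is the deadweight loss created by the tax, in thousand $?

Deadweight loss = $49.5 thousand.

Demand slope: (83 − 81)/(75 − 77) = -1, so Qd = 158 − P.
Supply slope: (74.5 − 61)/(67 − 64) = 4.5, so Qs = 4.5P − 227.
Before the tax: set 158 − P = 4.5P − 227 → P* = $70, Q* = 88.
With the tax collected from sellers, supply shifts: Qs = 4.5(P − 11) − 227.
New equilibrium: buyers pay $79, sellers receive $68, Q = 79. (Wedge: Pb − Ps = 11.)
Quantity falls by |ΔQ| = |88 − 79| = 9.
DWL = ½ · t · |ΔQ| = ½ · 11 · 9 = $49.5.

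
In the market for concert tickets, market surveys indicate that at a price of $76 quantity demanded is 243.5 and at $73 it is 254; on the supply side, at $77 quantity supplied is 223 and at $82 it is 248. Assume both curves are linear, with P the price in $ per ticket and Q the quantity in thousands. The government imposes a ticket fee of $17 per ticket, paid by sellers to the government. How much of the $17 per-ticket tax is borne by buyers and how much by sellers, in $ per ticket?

Demand slope: (254 − 243.5)/(73 − 76) = -3.5, so Qd = 509.5 − 3.5P.
Supply slope: (248 − 223)/(82 − 77) = 5, so Qs = 5P − 162.
Before the tax: set 509.5 − 3.5P = 5P − 162 → P* = $79, Q* = 233.
With the tax collected from sellers, supply shifts: Qs = 5(P − 17) − 162.
Solving gives Q = 198 with buyers paying $89 and sellers receiving $72 (the $17 wedge).
Burden on buyers: $10; on sellers: $7. (They sum to $17.)

Buyers bear $10 per ticket; sellers bear $7 per ticket.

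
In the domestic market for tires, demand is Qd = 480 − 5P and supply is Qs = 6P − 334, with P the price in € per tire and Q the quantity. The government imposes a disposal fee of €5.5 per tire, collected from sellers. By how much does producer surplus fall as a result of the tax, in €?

Without the tax, 480 − 5P = 6P − 334 gives 11P = 814, so P* = €74 and Q* = 110.
With the tax collected from sellers, supply shifts: Qs = 6(P − 5.5) − 334.
New equilibrium: buyers pay €77, sellers receive €71.5, Q = 95. (Wedge: Pb − Ps = 5.5.)
ΔPS is the trapezoid between Q = 95 and Q = 110 of height €2.5: ½ · (110 + 95) · 2.5 = €256.25.

Producer surplus falls by €256.25.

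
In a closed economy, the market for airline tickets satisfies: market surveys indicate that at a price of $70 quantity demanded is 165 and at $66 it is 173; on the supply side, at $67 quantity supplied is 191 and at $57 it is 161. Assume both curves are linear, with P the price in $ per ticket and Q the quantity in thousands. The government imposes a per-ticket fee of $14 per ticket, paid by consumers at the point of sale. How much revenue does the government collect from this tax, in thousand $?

Demand slope: (173 − 165)/(66 − 70) = -2, so Qd = 305 − 2P.
Supply slope: (161 − 191)/(57 − 67) = 3, so Qs = 3P − 10.
Without the tax, 305 − 2P = 3P − 10 gives 5P = 315, so P* = $63 and Q* = 179.
With the tax collected from consumers, demand (in seller-price terms) shifts: Qd = 305 − 2(P + 14).
New equilibrium: consumers pay $71.4, suppliers receive $57.4, Q = 162.2. (Wedge: Pb − Ps = 14.)
Revenue = t · Q = 14 · 162.2 = $2270.8.

Tax revenue = $2270.8 thousand.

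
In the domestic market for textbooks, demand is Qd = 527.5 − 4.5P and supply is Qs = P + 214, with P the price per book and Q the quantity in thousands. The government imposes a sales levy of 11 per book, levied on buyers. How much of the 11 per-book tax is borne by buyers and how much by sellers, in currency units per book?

Buyers bear 2 per book; sellers bear 9 per book.

Without the tax, 527.5 − 4.5P = P + 214 gives 5.5P = 313.5, so P* = 57 and Q* = 271.
With the tax collected from buyers, demand (in seller-price terms) shifts: Qd = 527.5 − 4.5(P + 11).
New equilibrium: buyers pay 59, sellers receive 48, Q = 262. (Wedge: Pb − Ps = 11.)
Burden on buyers: 2; on sellers: 9. (They sum to 11.)
The less price-elastic side of the market bears the larger share of a per-unit tax.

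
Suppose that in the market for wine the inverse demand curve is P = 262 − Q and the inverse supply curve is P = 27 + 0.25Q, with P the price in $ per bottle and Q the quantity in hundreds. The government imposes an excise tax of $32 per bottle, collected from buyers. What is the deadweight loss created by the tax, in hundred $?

Rewrite in direct form: Qd = 262 − P and Qs = 4P − 108.
Before the tax: set 262 − P = 4P − 108 → P* = $74, Q* = 188.
With the tax collected from buyers, demand (in seller-price terms) shifts: Qd = 262 − (P + 32).
Solving gives Q = 162.4 with buyers paying $99.6 and producers receiving $67.6 (the $32 wedge).
Quantity falls by |ΔQ| = |188 − 162.4| = 25.6.
DWL = ½ · t · |ΔQ| = ½ · 32 · 25.6 = $409.6.

Deadweight loss = $409.6 hundred.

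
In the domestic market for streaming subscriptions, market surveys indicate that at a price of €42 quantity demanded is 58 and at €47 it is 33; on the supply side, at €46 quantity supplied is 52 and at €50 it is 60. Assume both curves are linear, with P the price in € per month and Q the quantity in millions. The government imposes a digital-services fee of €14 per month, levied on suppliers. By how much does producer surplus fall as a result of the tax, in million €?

Demand slope: (33 − 58)/(47 − 42) = -5, so Qd = 268 − 5P.
Supply slope: (60 − 52)/(50 − 46) = 2, so Qs = 2P − 40.
Without the tax, 268 − 5P = 2P − 40 gives 7P = 308, so P* = €44 and Q* = 48.
With the tax collected from suppliers, supply shifts: Qs = 2(P − 14) − 40.
New equilibrium: buyers pay €48, suppliers receive €34, Q = 28. (Wedge: Pb − Ps = 14.)
ΔPS is the trapezoid between Q = 28 and Q = 48 of height €10: ½ · (48 + 28) · 10 = €380.

Producer surplus falls by €380 million.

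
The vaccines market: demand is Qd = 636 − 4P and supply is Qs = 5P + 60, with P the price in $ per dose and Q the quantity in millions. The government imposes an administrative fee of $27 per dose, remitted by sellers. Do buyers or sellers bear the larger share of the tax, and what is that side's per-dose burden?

Before the tax: set 636 − 4P = 5P + 60 → P* = $64, Q* = 380.
With the tax collected from sellers, supply shifts: Qs = 5(P − 27) + 60.
Solving gives Q = 320 with buyers paying $79 and sellers receiving $52 (the $27 wedge).
Per-dose burden: buyers $15, sellers $12.
Buyers take the larger share because demand is less price-elastic here (demand slope 4 vs supply slope 5).
The less price-elastic side of the market bears the larger share of a per-unit tax.

Buyers bear the larger share: $15 per dose.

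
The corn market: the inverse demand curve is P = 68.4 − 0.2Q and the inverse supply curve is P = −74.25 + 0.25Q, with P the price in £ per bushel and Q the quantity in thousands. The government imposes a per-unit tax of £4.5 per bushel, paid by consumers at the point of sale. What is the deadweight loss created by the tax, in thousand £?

Deadweight loss = £22.5 thousand.

Inverting to Q(P) form: Qd = 342 − 5P; Qs = 4P + 297.
Before the tax: set 342 − 5P = 4P + 297 → P* = £5, Q* = 317.
With the tax collected from consumers, demand (in seller-price terms) shifts: Qd = 342 − 5(P + 4.5).
New equilibrium: consumers pay £7, producers receive £2.5, Q = 307. (Wedge: Pb − Ps = 4.5.)
Quantity falls by |ΔQ| = |317 − 307| = 10.
DWL = ½ · t · |ΔQ| = ½ · 4.5 · 10 = £22.5.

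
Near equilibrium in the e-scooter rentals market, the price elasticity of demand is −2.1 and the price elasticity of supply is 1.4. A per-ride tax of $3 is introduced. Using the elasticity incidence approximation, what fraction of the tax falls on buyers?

Incidence ratio: buyers' share ≈ εs / (εs + |εd|) = 1.4 / (1.4 + 2.1) = 0.4.
Supply is the less elastic side, so buyers bear the smaller share.

Buyers' share ≈ 0.4.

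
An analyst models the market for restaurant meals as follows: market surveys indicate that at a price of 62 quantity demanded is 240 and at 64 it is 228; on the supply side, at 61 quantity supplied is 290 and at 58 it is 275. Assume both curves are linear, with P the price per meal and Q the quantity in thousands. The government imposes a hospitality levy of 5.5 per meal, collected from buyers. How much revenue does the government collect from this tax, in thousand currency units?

Demand slope: (228 − 240)/(64 − 62) = -6, so Qd = 612 − 6P.
Supply slope: (275 − 290)/(58 − 61) = 5, so Qs = 5P − 15.
Without the tax, 612 − 6P = 5P − 15 gives 11P = 627, so P* = 57 and Q* = 270.
With the tax collected from buyers, demand (in seller-price terms) shifts: Qd = 612 − 6(P + 5.5).
Solving gives Q = 255 with buyers paying 59.5 and producers receiving 54 (the 5.5 wedge).
Revenue = t · Q = 5.5 · 255 = 1402.5.

Tax revenue = 1402.5 thousand.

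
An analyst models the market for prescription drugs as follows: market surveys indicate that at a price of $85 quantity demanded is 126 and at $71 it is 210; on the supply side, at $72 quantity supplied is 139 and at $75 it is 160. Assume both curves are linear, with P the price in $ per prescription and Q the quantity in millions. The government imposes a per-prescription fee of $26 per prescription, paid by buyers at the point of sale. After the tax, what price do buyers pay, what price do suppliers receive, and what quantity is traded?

Demand slope: (210 − 126)/(71 − 85) = -6, so Qd = 636 − 6P.
Supply slope: (160 − 139)/(75 − 72) = 7, so Qs = 7P − 365.
Without the tax, 636 − 6P = 7P − 365 gives 13P = 1001, so P* = $77 and Q* = 174.
With the tax collected from buyers, demand (in seller-price terms) shifts: Qd = 636 − 6(P + 26).
New equilibrium: buyers pay $91, suppliers receive $65, Q = 90. (Wedge: Pb − Ps = 26.)
The less price-elastic side of the market bears the larger share of a per-unit tax.

Buyers pay $91; suppliers receive $65; quantity = 90.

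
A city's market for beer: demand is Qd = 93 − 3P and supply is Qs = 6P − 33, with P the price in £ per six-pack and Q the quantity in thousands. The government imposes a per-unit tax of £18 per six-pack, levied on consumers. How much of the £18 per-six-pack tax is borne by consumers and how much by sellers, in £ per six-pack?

Consumers bear £12 per six-pack; sellers bear £6 per six-pack.

Before the tax: set 93 − 3P = 6P − 33 → P* = £14, Q* = 51.
With the tax collected from consumers, demand (in seller-price terms) shifts: Qd = 93 − 3(P + 18).
New equilibrium: consumers pay £26, sellers receive £8, Q = 15. (Wedge: Pb − Ps = 18.)
Burden on consumers: £12; on sellers: £6. (They sum to £18.)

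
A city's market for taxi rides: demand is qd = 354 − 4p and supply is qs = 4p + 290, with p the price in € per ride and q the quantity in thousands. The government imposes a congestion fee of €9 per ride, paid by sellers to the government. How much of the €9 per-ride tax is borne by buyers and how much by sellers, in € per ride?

Buyers bear €4.5 per ride; sellers bear €4.5 per ride.

Without the tax, 354 − 4p = 4p + 290 gives 8p = 64, so p* = €8 and q* = 322.
With the tax collected from sellers, supply shifts: qs = 4(p − 9) + 290.
Solving gives q = 304 with buyers paying €12.5 and sellers receiving €3.5 (the €9 wedge).
Burden on buyers: €4.5; on sellers: €4.5. (They sum to €9.)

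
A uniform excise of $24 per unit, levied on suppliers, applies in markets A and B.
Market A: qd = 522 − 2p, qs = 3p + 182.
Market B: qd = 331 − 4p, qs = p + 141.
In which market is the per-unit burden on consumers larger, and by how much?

Market A: pre-tax p* = $68, q* = 386; post-tax q = 357.2; per-unit burden on consumers = $14.4.
Market B: pre-tax p* = $38, q* = 179; post-tax q = 159.8; per-unit burden on consumers = $4.8.
Difference: $14.4 vs $4.8 → market A is larger by $9.6.

Market A, by $9.6.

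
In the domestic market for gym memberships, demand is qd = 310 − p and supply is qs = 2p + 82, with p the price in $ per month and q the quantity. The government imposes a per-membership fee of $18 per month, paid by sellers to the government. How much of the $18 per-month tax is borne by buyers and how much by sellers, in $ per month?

Before the tax: set 310 − p = 2p + 82 → p* = $76, q* = 234.
With the tax collected from sellers, supply shifts: qs = 2(p − 18) + 82.
New equilibrium: buyers pay $88, sellers receive $70, q = 222. (Wedge: pb − ps = 18.)
Burden on buyers: $12; on sellers: $6. (They sum to $18.)
The less price-elastic side of the market bears the larger share of a per-unit tax.

Buyers bear $12 per month; sellers bear $6 per month.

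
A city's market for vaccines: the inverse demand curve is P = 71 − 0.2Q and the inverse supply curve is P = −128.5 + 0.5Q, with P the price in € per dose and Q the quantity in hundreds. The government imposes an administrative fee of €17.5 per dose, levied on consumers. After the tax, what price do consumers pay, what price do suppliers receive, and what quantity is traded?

Consumers pay €19; suppliers receive €1.5; quantity = 260.

Inverting to Q(P) form: Qd = 355 − 5P; Qs = 2P + 257.
Without the tax, 355 − 5P = 2P + 257 gives 7P = 98, so P* = €14 and Q* = 285.
With the tax collected from consumers, demand (in seller-price terms) shifts: Qd = 355 − 5(P + 17.5).
Solving gives Q = 260 with consumers paying €19 and suppliers receiving €1.5 (the €17.5 wedge).
The less price-elastic side of the market bears the larger share of a per-unit tax.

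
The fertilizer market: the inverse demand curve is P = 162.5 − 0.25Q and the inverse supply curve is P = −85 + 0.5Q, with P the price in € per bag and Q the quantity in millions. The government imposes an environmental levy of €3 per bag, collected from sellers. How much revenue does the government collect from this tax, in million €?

Inverting to Q(P) form: Qd = 650 − 4P; Qs = 2P + 170.
Without the tax, 650 − 4P = 2P + 170 gives 6P = 480, so P* = €80 and Q* = 330.
With the tax collected from sellers, supply shifts: Qs = 2(P − 3) + 170.
New equilibrium: buyers pay €81, sellers receive €78, Q = 326. (Wedge: Pb − Ps = 3.)
Revenue = t · Q = 3 · 326 = €978.

Tax revenue = €978 million.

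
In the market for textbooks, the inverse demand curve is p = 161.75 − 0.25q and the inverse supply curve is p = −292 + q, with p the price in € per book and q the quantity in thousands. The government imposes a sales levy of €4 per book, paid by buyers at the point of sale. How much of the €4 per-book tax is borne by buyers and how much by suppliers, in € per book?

Buyers bear €0.8 per book; suppliers bear €3.2 per book.

Rewrite in direct form: qd = 647 − 4p and qs = p + 292.
Before the tax: set 647 − 4p = p + 292 → p* = €71, q* = 363.
With the tax collected from buyers, demand (in seller-price terms) shifts: qd = 647 − 4(p + 4).
Solving gives q = 359.8 with buyers paying €71.8 and suppliers receiving €67.8 (the €4 wedge).
Burden on buyers: €0.8; on suppliers: €3.2. (They sum to €4.)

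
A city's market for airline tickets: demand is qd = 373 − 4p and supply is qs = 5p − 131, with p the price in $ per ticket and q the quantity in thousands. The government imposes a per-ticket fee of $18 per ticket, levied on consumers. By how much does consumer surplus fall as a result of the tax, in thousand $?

Without the tax, 373 − 4p = 5p − 131 gives 9p = 504, so p* = $56 and q* = 149.
With the tax collected from consumers, demand (in seller-price terms) shifts: qd = 373 − 4(p + 18).
Solving gives q = 109 with consumers paying $66 and suppliers receiving $48 (the $18 wedge).
ΔCS is the trapezoid between Q = 109 and Q = 149 of height $10: ½ · (149 + 109) · 10 = $1290.

Consumer surplus falls by $1290 thousand.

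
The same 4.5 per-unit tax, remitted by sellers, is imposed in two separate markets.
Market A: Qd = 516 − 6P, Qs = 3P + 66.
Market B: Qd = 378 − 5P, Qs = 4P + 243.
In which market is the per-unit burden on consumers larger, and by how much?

Market A: pre-tax P* = 50, Q* = 216; post-tax Q = 207; per-unit burden on consumers = 1.5.
Market B: pre-tax P* = 15, Q* = 303; post-tax Q = 293; per-unit burden on consumers = 2.
Difference: 1.5 vs 2 → market B is larger by 0.5.

Market B, by 0.5.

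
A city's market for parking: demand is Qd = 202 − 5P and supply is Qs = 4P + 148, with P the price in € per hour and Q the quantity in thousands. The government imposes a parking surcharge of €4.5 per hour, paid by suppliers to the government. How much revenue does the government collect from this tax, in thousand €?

Before the tax: set 202 − 5P = 4P + 148 → P* = €6, Q* = 172.
With the tax collected from suppliers, supply shifts: Qs = 4(P − 4.5) + 148.
New equilibrium: consumers pay €8, suppliers receive €3.5, Q = 162. (Wedge: Pb − Ps = 4.5.)
Revenue = t · Q = 4.5 · 162 = €729.

Tax revenue = €729 thousand.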